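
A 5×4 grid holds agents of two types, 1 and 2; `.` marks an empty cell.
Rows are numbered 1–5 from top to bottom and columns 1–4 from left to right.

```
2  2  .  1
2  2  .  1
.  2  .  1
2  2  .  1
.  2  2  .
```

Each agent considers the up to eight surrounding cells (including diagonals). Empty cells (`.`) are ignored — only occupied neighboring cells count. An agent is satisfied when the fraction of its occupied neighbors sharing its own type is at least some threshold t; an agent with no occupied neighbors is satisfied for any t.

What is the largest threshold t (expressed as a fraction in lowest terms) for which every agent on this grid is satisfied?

1/2

Row 1: (1,1)2 3/3 · (1,2)2 3/3 · (1,4)1 1/1
Row 2: (2,1)2 4/4 · (2,2)2 4/4 · (2,4)1 2/2
Row 3: (3,2)2 4/4 · (3,4)1 2/2
Row 4: (4,1)2 3/3 · (4,2)2 4/4 · (4,4)1 1/2
Row 5: (5,2)2 3/3 · (5,3)2 2/3
The smallest same-type fraction is 1/2 at (4,4), which reduces to 1/2. Any threshold above that leaves this agent unsatisfied.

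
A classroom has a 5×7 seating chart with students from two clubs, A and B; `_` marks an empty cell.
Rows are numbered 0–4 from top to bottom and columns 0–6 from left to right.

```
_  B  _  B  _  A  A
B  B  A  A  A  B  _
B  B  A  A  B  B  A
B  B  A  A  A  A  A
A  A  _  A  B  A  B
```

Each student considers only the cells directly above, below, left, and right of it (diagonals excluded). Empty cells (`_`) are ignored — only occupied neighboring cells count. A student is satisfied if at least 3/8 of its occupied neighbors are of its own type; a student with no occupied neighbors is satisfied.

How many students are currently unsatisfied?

7

Row 0: (0,1)B 1/1 ✓ · (0,3)B 0/1 ✗ · (0,5)A 1/2 ✓ · (0,6)A 1/1 ✓
Row 1: (1,0)B 2/2 ✓ · (1,1)B 3/4 ✓ · (1,2)A 2/3 ✓ · (1,3)A 3/4 ✓ · (1,4)A 1/3 ✗ · (1,5)B 1/3 ✗
Row 2: (2,0)B 3/3 ✓ · (2,1)B 3/4 ✓ · (2,2)A 3/4 ✓ · (2,3)A 3/4 ✓ · (2,4)B 1/4 ✗ · (2,5)B 2/4 ✓ · (2,6)A 1/2 ✓
Row 3: (3,0)B 2/3 ✓ · (3,1)B 2/4 ✓ · (3,2)A 2/3 ✓ · (3,3)A 4/4 ✓ · (3,4)A 2/4 ✓ · (3,5)A 3/4 ✓ · (3,6)A 2/3 ✓
Row 4: (4,0)A 1/2 ✓ · (4,1)A 1/2 ✓ · (4,3)A 1/2 ✓ · (4,4)B 0/3 ✗ · (4,5)A 1/3 ✗ · (4,6)B 0/2 ✗
Unsatisfied: (0,3), (1,4), (1,5), (2,4), (4,4), (4,5), (4,6) — 7 in total.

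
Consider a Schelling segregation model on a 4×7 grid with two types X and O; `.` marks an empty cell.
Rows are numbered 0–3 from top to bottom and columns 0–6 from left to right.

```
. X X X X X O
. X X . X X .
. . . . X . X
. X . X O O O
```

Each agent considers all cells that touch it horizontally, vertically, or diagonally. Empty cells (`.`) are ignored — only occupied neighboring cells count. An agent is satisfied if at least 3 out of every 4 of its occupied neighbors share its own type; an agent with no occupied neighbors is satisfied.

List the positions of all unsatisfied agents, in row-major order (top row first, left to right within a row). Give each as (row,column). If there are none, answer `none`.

(0,1)X 3/3 ✓
(0,2)X 4/4 ✓
(0,3)X 4/4 ✓
(0,4)X 4/4 ✓
(0,5)X 3/4 ✓
(0,6)O 0/2 ✗
(1,1)X 3/3 ✓
(1,2)X 4/4 ✓
(1,4)X 5/5 ✓
(1,5)X 5/6 ✓
(2,4)X 3/5 ✗
(2,6)X 1/3 ✗
(3,1)X 0/0 ✓
(3,3)X 1/2 ✗
(3,4)O 1/3 ✗
(3,5)O 2/4 ✗
(3,6)O 1/2 ✗

(0,6), (2,4), (2,6), (3,3), (3,4), (3,5), (3,6)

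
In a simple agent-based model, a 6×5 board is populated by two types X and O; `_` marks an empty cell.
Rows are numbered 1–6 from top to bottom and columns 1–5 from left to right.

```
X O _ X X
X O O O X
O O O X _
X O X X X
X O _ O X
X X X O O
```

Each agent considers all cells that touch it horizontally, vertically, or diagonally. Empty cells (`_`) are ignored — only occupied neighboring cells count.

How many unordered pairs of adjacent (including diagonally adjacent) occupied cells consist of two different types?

35

Scan each occupied cell's neighbors to the right and below (and the two forward diagonals) so each pair is counted once.
Row 1: X(1,1)–O(1,2)≠ X(1,1)–X(2,1)= X(1,1)–O(2,2)≠ O(1,2)–O(2,2)= O(1,2)–O(2,3)= O(1,2)–X(2,1)≠ X(1,4)–X(1,5)= X(1,4)–O(2,4)≠ X(1,4)–X(2,5)= X(1,4)–O(2,3)≠ X(1,5)–X(2,5)= X(1,5)–O(2,4)≠  → 6/12 unlike.
Row 2: X(2,1)–O(2,2)≠ X(2,1)–O(3,1)≠ X(2,1)–O(3,2)≠ O(2,2)–O(2,3)= O(2,2)–O(3,2)= O(2,2)–O(3,3)= O(2,2)–O(3,1)= O(2,3)–O(2,4)= O(2,3)–O(3,3)= O(2,3)–X(3,4)≠ O(2,3)–O(3,2)= O(2,4)–X(2,5)≠ O(2,4)–X(3,4)≠ O(2,4)–O(3,3)= X(2,5)–X(3,4)=  → 6/15 unlike.
Row 3: O(3,1)–O(3,2)= O(3,1)–X(4,1)≠ O(3,1)–O(4,2)= O(3,2)–O(3,3)= O(3,2)–O(4,2)= O(3,2)–X(4,3)≠ O(3,2)–X(4,1)≠ O(3,3)–X(3,4)≠ O(3,3)–X(4,3)≠ O(3,3)–X(4,4)≠ O(3,3)–O(4,2)= X(3,4)–X(4,4)= X(3,4)–X(4,5)= X(3,4)–X(4,3)=  → 6/14 unlike.
Row 4: X(4,1)–O(4,2)≠ X(4,1)–X(5,1)= X(4,1)–O(5,2)≠ O(4,2)–X(4,3)≠ O(4,2)–O(5,2)= O(4,2)–X(5,1)≠ X(4,3)–X(4,4)= X(4,3)–O(5,4)≠ X(4,3)–O(5,2)≠ X(4,4)–X(4,5)= X(4,4)–O(5,4)≠ X(4,4)–X(5,5)= X(4,5)–X(5,5)= X(4,5)–O(5,4)≠  → 8/14 unlike.
Row 5: X(5,1)–O(5,2)≠ X(5,1)–X(6,1)= X(5,1)–X(6,2)= O(5,2)–X(6,2)≠ O(5,2)–X(6,3)≠ O(5,2)–X(6,1)≠ O(5,4)–X(5,5)≠ O(5,4)–O(6,4)= O(5,4)–O(6,5)= O(5,4)–X(6,3)≠ X(5,5)–O(6,5)≠ X(5,5)–O(6,4)≠  → 8/12 unlike.
Row 6: X(6,1)–X(6,2)= X(6,2)–X(6,3)= X(6,3)–O(6,4)≠ O(6,4)–O(6,5)=  → 1/4 unlike.
Total adjacent occupied pairs: 71; unlike-type pairs: 35.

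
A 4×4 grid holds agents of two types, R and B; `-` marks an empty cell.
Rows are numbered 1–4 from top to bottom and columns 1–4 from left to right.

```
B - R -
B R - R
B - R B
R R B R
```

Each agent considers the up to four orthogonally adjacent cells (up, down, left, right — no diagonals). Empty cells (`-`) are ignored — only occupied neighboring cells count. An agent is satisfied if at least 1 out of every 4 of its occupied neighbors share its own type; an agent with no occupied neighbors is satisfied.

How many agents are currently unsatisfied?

6

(1,1)B 1/1 ok
(1,3)R 0/0 ok
(2,1)B 2/3 ok
(2,2)R 0/1 unhappy
(2,4)R 0/1 unhappy
(3,1)B 1/2 ok
(3,3)R 0/2 unhappy
(3,4)B 0/3 unhappy
(4,1)R 1/2 ok
(4,2)R 1/2 ok
(4,3)B 0/3 unhappy
(4,4)R 0/2 unhappy
Unsatisfied: (2,2), (2,4), (3,3), (3,4), (4,3), (4,4) — 6 in total.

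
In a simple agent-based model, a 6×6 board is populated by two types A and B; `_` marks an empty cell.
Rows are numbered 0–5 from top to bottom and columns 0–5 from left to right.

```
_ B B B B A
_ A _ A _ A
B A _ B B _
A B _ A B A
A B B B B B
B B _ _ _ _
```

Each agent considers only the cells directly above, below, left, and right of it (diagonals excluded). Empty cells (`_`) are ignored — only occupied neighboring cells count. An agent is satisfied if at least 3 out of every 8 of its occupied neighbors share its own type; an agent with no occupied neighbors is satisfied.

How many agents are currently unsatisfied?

(0,1)B 1/2 satisfied
(0,2)B 2/2 satisfied
(0,3)B 2/3 satisfied
(0,4)B 1/2 satisfied
(0,5)A 1/2 satisfied
(1,1)A 1/2 satisfied
(1,3)A 0/2 not
(1,5)A 1/1 satisfied
(2,0)B 0/2 not
(2,1)A 1/3 not
(2,3)B 1/3 not
(2,4)B 2/2 satisfied
(3,0)A 1/3 not
(3,1)B 1/3 not
(3,3)A 0/3 not
(3,4)B 2/4 satisfied
(3,5)A 0/2 not
(4,0)A 1/3 not
(4,1)B 3/4 satisfied
(4,2)B 2/2 satisfied
(4,3)B 2/3 satisfied
(4,4)B 3/3 satisfied
(4,5)B 1/2 satisfied
(5,0)B 1/2 satisfied
(5,1)B 2/2 satisfied
Unsatisfied: (1,3), (2,0), (2,1), (2,3), (3,0), (3,1), (3,3), (3,5), (4,0) — 9 in total.

9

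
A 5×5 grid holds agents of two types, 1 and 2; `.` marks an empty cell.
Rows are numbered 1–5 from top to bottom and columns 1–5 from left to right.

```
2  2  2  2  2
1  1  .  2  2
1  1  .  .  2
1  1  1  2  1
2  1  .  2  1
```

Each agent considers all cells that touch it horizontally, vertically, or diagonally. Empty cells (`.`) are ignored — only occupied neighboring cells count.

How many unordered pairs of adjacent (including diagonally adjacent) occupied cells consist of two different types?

15

Scan each occupied cell's neighbors to the right and below (and the two forward diagonals) so each pair is counted once.
Row 1: 2(1,1)–2(1,2)= 2(1,1)–1(2,1)≠ 2(1,1)–1(2,2)≠ 2(1,2)–2(1,3)= 2(1,2)–1(2,2)≠ 2(1,2)–1(2,1)≠ 2(1,3)–2(1,4)= 2(1,3)–2(2,4)= 2(1,3)–1(2,2)≠ 2(1,4)–2(1,5)= 2(1,4)–2(2,4)= 2(1,4)–2(2,5)= 2(1,5)–2(2,5)= 2(1,5)–2(2,4)=  → 5/14 unlike.
Row 2: 1(2,1)–1(2,2)= 1(2,1)–1(3,1)= 1(2,1)–1(3,2)= 1(2,2)–1(3,2)= 1(2,2)–1(3,1)= 2(2,4)–2(2,5)= 2(2,4)–2(3,5)= 2(2,5)–2(3,5)=  → 0/8 unlike.
Row 3: 1(3,1)–1(3,2)= 1(3,1)–1(4,1)= 1(3,1)–1(4,2)= 1(3,2)–1(4,2)= 1(3,2)–1(4,3)= 1(3,2)–1(4,1)= 2(3,5)–1(4,5)≠ 2(3,5)–2(4,4)=  → 1/8 unlike.
Row 4: 1(4,1)–1(4,2)= 1(4,1)–2(5,1)≠ 1(4,1)–1(5,2)= 1(4,2)–1(4,3)= 1(4,2)–1(5,2)= 1(4,2)–2(5,1)≠ 1(4,3)–2(4,4)≠ 1(4,3)–2(5,4)≠ 1(4,3)–1(5,2)= 2(4,4)–1(4,5)≠ 2(4,4)–2(5,4)= 2(4,4)–1(5,5)≠ 1(4,5)–1(5,5)= 1(4,5)–2(5,4)≠  → 7/14 unlike.
Row 5: 2(5,1)–1(5,2)≠ 2(5,4)–1(5,5)≠  → 2/2 unlike.
Total adjacent occupied pairs: 46; unlike-type pairs: 15.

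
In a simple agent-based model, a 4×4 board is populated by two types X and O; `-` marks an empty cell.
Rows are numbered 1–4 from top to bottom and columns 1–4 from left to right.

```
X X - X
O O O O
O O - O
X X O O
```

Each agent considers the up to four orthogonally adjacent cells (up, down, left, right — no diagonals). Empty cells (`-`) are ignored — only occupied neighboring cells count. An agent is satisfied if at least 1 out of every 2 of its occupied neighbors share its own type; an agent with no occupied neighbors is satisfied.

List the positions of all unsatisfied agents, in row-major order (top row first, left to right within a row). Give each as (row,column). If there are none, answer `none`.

Row 1: (1,1)X 1/2 ✓ · (1,2)X 1/2 ✓ · (1,4)X 0/1 ✗
Row 2: (2,1)O 2/3 ✓ · (2,2)O 3/4 ✓ · (2,3)O 2/2 ✓ · (2,4)O 2/3 ✓
Row 3: (3,1)O 2/3 ✓ · (3,2)O 2/3 ✓ · (3,4)O 2/2 ✓
Row 4: (4,1)X 1/2 ✓ · (4,2)X 1/3 ✗ · (4,3)O 1/2 ✓ · (4,4)O 2/2 ✓

(1,4), (4,2)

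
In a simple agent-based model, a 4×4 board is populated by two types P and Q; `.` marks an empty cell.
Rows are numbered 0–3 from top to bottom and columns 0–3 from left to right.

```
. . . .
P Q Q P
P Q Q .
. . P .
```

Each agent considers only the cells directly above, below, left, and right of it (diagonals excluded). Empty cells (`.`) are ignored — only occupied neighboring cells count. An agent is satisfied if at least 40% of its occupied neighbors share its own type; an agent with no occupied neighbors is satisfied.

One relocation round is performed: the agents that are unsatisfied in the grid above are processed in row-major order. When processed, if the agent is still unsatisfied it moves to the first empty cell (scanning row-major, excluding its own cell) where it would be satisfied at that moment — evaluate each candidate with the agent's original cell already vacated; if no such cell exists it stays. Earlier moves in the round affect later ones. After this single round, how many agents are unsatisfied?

0

Initially unsatisfied (in order): (1,3), (3,2).
  (1,3) → (0,0).
  (3,2) → (0,1).
Resulting grid:
P P . .
P Q Q .
P Q Q .
. . . .
All satisfied now.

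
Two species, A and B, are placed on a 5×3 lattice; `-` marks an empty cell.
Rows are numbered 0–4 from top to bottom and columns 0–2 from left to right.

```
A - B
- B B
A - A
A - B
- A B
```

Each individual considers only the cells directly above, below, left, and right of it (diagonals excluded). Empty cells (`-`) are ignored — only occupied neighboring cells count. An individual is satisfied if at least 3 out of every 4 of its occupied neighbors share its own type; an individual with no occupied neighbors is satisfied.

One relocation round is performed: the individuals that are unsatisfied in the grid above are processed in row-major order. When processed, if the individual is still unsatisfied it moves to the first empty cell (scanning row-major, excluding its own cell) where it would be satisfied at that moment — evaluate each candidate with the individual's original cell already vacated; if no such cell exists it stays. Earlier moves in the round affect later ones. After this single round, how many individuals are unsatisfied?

0

Initially unsatisfied (in order): (1,2), (2,2), (3,2), (4,1), (4,2).
  (1,2): no empty cell satisfies it; stays.
  (2,2) → (4,0).
  (3,2): now satisfied by earlier moves; stays.
  (4,1): no empty cell satisfies it; stays.
  (4,2) → (2,2).
Resulting grid:
A - B
- B B
A - B
A - B
A A -
All satisfied now.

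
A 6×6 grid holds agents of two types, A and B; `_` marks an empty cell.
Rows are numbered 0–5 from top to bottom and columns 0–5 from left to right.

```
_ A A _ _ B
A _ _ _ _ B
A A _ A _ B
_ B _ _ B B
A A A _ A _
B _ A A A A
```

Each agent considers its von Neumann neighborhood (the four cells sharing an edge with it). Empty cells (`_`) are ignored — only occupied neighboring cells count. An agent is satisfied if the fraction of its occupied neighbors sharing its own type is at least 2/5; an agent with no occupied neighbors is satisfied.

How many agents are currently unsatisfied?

(0,1)A 1/1 satisfied
(0,2)A 1/1 satisfied
(0,5)B 1/1 satisfied
(1,0)A 1/1 satisfied
(1,5)B 2/2 satisfied
(2,0)A 2/2 satisfied
(2,1)A 1/2 satisfied
(2,3)A 0/0 satisfied
(2,5)B 2/2 satisfied
(3,1)B 0/2 not
(3,4)B 1/2 satisfied
(3,5)B 2/2 satisfied
(4,0)A 1/2 satisfied
(4,1)A 2/3 satisfied
(4,2)A 2/2 satisfied
(4,4)A 1/2 satisfied
(5,0)B 0/1 not
(5,2)A 2/2 satisfied
(5,3)A 2/2 satisfied
(5,4)A 3/3 satisfied
(5,5)A 1/1 satisfied
Unsatisfied: (3,1), (5,0) — 2 in total.

2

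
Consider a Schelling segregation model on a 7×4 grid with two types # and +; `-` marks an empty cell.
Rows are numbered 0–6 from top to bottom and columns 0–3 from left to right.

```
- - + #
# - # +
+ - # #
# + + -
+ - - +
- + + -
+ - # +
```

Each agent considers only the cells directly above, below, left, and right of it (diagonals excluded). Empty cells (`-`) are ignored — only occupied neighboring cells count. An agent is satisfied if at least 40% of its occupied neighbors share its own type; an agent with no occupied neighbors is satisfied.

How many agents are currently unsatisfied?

10

(0,2)+ 0/2 ✗
(0,3)# 0/2 ✗
(1,0)# 0/1 ✗
(1,2)# 1/3 ✗
(1,3)+ 0/3 ✗
(2,0)+ 0/2 ✗
(2,2)# 2/3 ✓
(2,3)# 1/2 ✓
(3,0)# 0/3 ✗
(3,1)+ 1/2 ✓
(3,2)+ 1/2 ✓
(4,0)+ 0/1 ✗
(4,3)+ 0/0 ✓
(5,1)+ 1/1 ✓
(5,2)+ 1/2 ✓
(6,0)+ 0/0 ✓
(6,2)# 0/2 ✗
(6,3)+ 0/1 ✗
Unsatisfied: (0,2), (0,3), (1,0), (1,2), (1,3), (2,0), (3,0), (4,0), (6,2), (6,3) — 10 in total.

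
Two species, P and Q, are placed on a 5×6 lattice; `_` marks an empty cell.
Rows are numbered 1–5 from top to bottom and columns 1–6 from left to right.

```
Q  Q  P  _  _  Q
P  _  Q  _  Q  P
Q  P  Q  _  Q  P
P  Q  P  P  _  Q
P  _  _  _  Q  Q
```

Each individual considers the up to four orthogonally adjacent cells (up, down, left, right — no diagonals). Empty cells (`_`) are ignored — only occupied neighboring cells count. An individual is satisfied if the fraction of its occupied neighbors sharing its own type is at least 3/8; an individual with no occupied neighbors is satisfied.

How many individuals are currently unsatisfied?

Row 1: (1,1)Q 1/2 ok · (1,2)Q 1/2 ok · (1,3)P 0/2 unhappy · (1,6)Q 0/1 unhappy
Row 2: (2,1)P 0/2 unhappy · (2,3)Q 1/2 ok · (2,5)Q 1/2 ok · (2,6)P 1/3 unhappy
Row 3: (3,1)Q 0/3 unhappy · (3,2)P 0/3 unhappy · (3,3)Q 1/3 unhappy · (3,5)Q 1/2 ok · (3,6)P 1/3 unhappy
Row 4: (4,1)P 1/3 unhappy · (4,2)Q 0/3 unhappy · (4,3)P 1/3 unhappy · (4,4)P 1/1 ok · (4,6)Q 1/2 ok
Row 5: (5,1)P 1/1 ok · (5,5)Q 1/1 ok · (5,6)Q 2/2 ok
Unsatisfied: (1,3), (1,6), (2,1), (2,6), (3,1), (3,2), (3,3), (3,6), (4,1), (4,2), (4,3) — 11 in total.

11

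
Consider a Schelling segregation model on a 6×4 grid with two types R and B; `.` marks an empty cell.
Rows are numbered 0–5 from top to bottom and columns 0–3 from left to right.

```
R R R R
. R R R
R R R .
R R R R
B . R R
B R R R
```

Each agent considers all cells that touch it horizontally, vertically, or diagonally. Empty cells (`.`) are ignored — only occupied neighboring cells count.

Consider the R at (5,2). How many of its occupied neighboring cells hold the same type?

4

Occupied neighbors of (5,2): (4,2)=R, (4,3)=R, (5,1)=R, (5,3)=R.
Same type (R): 4 of 4.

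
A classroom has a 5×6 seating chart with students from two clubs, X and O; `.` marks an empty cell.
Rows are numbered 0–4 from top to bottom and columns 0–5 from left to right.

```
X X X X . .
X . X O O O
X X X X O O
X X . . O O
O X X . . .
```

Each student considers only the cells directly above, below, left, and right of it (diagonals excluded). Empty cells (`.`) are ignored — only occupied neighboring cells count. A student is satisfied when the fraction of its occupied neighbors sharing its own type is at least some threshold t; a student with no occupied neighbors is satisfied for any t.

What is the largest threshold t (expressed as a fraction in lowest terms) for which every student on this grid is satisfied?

(0,0)X 2/2
(0,1)X 2/2
(0,2)X 3/3
(0,3)X 1/2
(1,0)X 2/2
(1,2)X 2/3
(1,3)O 1/4
(1,4)O 3/3
(1,5)O 2/2
(2,0)X 3/3
(2,1)X 3/3
(2,2)X 3/3
(2,3)X 1/3
(2,4)O 3/4
(2,5)O 3/3
(3,0)X 2/3
(3,1)X 3/3
(3,4)O 2/2
(3,5)O 2/2
(4,0)O 0/2
(4,1)X 2/3
(4,2)X 1/1
The smallest same-type fraction is 0/2 at (4,0), which reduces to 0/1. Any threshold above that leaves this student unsatisfied.

0/1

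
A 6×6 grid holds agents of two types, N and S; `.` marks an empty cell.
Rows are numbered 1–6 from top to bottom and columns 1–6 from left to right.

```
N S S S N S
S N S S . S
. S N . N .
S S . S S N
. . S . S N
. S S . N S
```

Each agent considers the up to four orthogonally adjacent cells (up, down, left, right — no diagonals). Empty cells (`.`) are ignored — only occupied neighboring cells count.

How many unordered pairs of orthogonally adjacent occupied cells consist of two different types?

Scan each occupied cell's neighbors to the right and below so each pair is counted once.
From row 1: 5 unlike of 10 pairs (running 5/10).
From row 2: 4 unlike of 5 pairs (running 9/15).
From row 3: 2 unlike of 3 pairs (running 11/18).
From row 4: 1 unlike of 5 pairs (running 12/23).
From row 5: 3 unlike of 4 pairs (running 15/27).
From row 6: 1 unlike of 2 pairs (running 16/29).
Total adjacent occupied pairs: 29; unlike-type pairs: 16.

16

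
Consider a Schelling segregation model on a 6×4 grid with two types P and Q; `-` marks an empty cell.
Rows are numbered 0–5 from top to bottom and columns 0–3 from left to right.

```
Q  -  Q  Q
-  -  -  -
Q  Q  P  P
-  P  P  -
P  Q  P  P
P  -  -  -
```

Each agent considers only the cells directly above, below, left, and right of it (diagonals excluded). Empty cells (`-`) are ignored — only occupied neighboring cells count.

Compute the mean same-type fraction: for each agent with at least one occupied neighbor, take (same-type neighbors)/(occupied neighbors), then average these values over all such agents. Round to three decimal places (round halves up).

0.731

(0,0)Q — no occupied neighbors
(0,2)Q 1/1
(0,3)Q 1/1
(2,0)Q 1/1
(2,1)Q 1/3
(2,2)P 2/3
(2,3)P 1/1
(3,1)P 1/3
(3,2)P 3/3
(4,0)P 1/2
(4,1)Q 0/3
(4,2)P 2/3
(4,3)P 1/1
(5,0)P 1/1
Sum over 13 agents: 1/1 + 1/1 + 1/1 + 1/3 + 2/3 + 1/1 + 1/3 + 3/3 + 1/2 + 0/3 + 2/3 + 1/1 + 1/1 = 19/2; mean = 19/2 ÷ 13 = 19/26 = 0.730769… → 0.731.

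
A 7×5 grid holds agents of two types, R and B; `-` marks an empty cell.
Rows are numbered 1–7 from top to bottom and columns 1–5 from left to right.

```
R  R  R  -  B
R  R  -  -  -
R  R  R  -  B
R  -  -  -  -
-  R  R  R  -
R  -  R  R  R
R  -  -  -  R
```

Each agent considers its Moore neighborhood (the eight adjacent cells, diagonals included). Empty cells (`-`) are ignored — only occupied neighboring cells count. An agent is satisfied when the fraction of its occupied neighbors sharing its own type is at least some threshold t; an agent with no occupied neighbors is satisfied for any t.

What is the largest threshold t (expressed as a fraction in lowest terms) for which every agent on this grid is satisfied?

Row 1: (1,1)R 3/3 · (1,2)R 4/4 · (1,3)R 2/2 · (1,5)B — no occupied neighbors
Row 2: (2,1)R 5/5 · (2,2)R 7/7
Row 3: (3,1)R 4/4 · (3,2)R 5/5 · (3,3)R 2/2 · (3,5)B — no occupied neighbors
Row 4: (4,1)R 3/3
Row 5: (5,2)R 4/4 · (5,3)R 4/4 · (5,4)R 4/4
Row 6: (6,1)R 2/2 · (6,3)R 4/4 · (6,4)R 5/5 · (6,5)R 3/3
Row 7: (7,1)R 1/1 · (7,5)R 2/2
The smallest same-type fraction is 3/3 at (1,1), which reduces to 1/1. Any threshold above that leaves this agent unsatisfied.

1/1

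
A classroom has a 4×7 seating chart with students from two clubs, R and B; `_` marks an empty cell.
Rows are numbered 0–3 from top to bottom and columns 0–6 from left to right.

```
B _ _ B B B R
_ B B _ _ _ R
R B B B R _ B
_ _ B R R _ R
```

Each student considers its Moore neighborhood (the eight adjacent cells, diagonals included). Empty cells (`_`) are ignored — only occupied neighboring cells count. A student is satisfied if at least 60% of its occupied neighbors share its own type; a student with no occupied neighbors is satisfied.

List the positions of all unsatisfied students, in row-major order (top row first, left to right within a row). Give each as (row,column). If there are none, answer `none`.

(0,5), (0,6), (1,6), (2,0), (2,3), (2,6), (3,3), (3,6)

Row 0: (0,0)B 1/1 ✓ · (0,3)B 2/2 ✓ · (0,4)B 2/2 ✓ · (0,5)B 1/3 ✗ · (0,6)R 1/2 ✗
Row 1: (1,1)B 4/5 ✓ · (1,2)B 5/5 ✓ · (1,6)R 1/3 ✗
Row 2: (2,0)R 0/2 ✗ · (2,1)B 4/5 ✓ · (2,2)B 5/6 ✓ · (2,3)B 3/6 ✗ · (2,4)R 2/3 ✓ · (2,6)B 0/2 ✗
Row 3: (3,2)B 3/4 ✓ · (3,3)R 2/5 ✗ · (3,4)R 2/3 ✓ · (3,6)R 0/1 ✗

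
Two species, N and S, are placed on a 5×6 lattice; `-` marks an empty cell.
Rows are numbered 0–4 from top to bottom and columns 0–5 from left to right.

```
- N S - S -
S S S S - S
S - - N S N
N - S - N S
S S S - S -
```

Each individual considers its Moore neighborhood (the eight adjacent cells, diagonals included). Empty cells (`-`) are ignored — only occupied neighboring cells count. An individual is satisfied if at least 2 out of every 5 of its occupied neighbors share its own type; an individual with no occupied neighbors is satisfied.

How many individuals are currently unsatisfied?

4

(0,1)N 0/4 not
(0,2)S 3/4 satisfied
(0,4)S 2/2 satisfied
(1,0)S 2/3 satisfied
(1,1)S 4/5 satisfied
(1,2)S 3/5 satisfied
(1,3)S 4/5 satisfied
(1,5)S 2/3 satisfied
(2,0)S 2/3 satisfied
(2,3)N 1/5 not
(2,4)S 3/6 satisfied
(2,5)N 1/4 not
(3,0)N 0/3 not
(3,2)S 2/3 satisfied
(3,4)N 2/5 satisfied
(3,5)S 2/4 satisfied
(4,0)S 1/2 satisfied
(4,1)S 3/4 satisfied
(4,2)S 2/2 satisfied
(4,4)S 1/2 satisfied
Unsatisfied: (0,1), (2,3), (2,5), (3,0) — 4 in total.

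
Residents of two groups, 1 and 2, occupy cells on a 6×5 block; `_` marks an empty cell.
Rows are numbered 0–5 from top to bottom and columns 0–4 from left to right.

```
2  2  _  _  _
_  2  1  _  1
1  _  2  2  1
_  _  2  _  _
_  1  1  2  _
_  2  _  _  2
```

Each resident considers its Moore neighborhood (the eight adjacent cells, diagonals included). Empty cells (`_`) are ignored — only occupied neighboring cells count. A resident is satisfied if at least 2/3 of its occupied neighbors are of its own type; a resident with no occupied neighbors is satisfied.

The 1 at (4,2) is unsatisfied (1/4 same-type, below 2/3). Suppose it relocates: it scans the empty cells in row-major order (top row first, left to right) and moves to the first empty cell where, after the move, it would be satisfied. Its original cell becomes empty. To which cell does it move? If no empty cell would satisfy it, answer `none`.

(0,3)

Vacating (4,2). Empty cells in order:
  (0,2): 1/3 same-type → still unsatisfied.
  (0,3): 2/2 same-type → satisfied — stop here.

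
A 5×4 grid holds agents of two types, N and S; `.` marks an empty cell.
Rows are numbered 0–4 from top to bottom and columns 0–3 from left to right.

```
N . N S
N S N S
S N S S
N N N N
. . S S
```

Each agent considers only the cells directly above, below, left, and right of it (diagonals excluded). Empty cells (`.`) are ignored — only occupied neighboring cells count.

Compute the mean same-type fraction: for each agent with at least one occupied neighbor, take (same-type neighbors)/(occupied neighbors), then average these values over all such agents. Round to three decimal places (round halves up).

(0,0)N 1/1
(0,2)N 1/2
(0,3)S 1/2
(1,0)N 1/3
(1,1)S 0/3
(1,2)N 1/4
(1,3)S 2/3
(2,0)S 0/3
(2,1)N 1/4
(2,2)S 1/4
(2,3)S 2/3
(3,0)N 1/2
(3,1)N 3/3
(3,2)N 2/4
(3,3)N 1/3
(4,2)S 1/2
(4,3)S 1/2
Sum over 17 agents: 1/1 + 1/2 + 1/2 + 1/3 + 0/3 + 1/4 + 2/3 + 0/3 + 1/4 + 1/4 + 2/3 + 1/2 + 3/3 + 2/4 + 1/3 + 1/2 + 1/2 = 31/4; mean = 31/4 ÷ 17 = 31/68 = 0.455882… → 0.456.

0.456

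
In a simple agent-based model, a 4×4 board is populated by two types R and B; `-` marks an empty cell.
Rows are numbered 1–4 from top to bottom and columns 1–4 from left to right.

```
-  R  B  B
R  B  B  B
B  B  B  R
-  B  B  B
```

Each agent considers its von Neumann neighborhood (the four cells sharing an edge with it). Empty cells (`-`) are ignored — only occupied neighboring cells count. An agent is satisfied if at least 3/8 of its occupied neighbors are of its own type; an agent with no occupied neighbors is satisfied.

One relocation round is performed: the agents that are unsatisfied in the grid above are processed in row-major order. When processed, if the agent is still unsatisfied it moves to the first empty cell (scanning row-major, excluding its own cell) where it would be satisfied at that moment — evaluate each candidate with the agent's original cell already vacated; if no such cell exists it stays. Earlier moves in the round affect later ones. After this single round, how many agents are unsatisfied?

2

Initially unsatisfied (in order): (1,2), (2,1), (3,4).
  (1,2) → (1,1).
  (2,1): no empty cell satisfies it; stays.
  (3,4): no empty cell satisfies it; stays.
Resulting grid:
R - B B
R B B B
B B B R
- B B B
Unsatisfied now: (2,1), (3,4).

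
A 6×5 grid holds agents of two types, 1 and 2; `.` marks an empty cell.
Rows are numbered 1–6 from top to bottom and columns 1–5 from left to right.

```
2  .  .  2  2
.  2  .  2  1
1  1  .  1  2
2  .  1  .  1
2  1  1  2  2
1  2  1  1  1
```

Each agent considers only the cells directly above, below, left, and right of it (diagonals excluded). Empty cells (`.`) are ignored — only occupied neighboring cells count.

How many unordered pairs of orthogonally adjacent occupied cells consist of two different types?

17

Scan each occupied cell's neighbors to the right and below so each pair is counted once.
Row 1: 2(1,4)–2(1,5)= 2(1,4)–2(2,4)= 2(1,5)–1(2,5)≠  → 1/3 unlike.
Row 2: 2(2,2)–1(3,2)≠ 2(2,4)–1(2,5)≠ 2(2,4)–1(3,4)≠ 1(2,5)–2(3,5)≠  → 4/4 unlike.
Row 3: 1(3,1)–1(3,2)= 1(3,1)–2(4,1)≠ 1(3,4)–2(3,5)≠ 2(3,5)–1(4,5)≠  → 3/4 unlike.
Row 4: 2(4,1)–2(5,1)= 1(4,3)–1(5,3)= 1(4,5)–2(5,5)≠  → 1/3 unlike.
Row 5: 2(5,1)–1(5,2)≠ 2(5,1)–1(6,1)≠ 1(5,2)–1(5,3)= 1(5,2)–2(6,2)≠ 1(5,3)–2(5,4)≠ 1(5,3)–1(6,3)= 2(5,4)–2(5,5)= 2(5,4)–1(6,4)≠ 2(5,5)–1(6,5)≠  → 6/9 unlike.
Row 6: 1(6,1)–2(6,2)≠ 2(6,2)–1(6,3)≠ 1(6,3)–1(6,4)= 1(6,4)–1(6,5)=  → 2/4 unlike.
Total adjacent occupied pairs: 27; unlike-type pairs: 17.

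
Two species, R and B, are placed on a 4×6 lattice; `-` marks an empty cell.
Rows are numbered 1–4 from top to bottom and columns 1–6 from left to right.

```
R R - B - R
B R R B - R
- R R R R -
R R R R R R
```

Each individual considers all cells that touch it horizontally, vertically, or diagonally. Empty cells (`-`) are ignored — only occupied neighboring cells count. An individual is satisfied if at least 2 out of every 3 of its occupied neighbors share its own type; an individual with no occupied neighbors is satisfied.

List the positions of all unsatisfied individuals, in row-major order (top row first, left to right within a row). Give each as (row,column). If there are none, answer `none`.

Row 1: (1,1)R 2/3 ok · (1,2)R 3/4 ok · (1,4)B 1/2 unhappy · (1,6)R 1/1 ok
Row 2: (2,1)B 0/4 unhappy · (2,2)R 5/6 ok · (2,3)R 5/7 ok · (2,4)B 1/5 unhappy · (2,6)R 2/2 ok
Row 3: (3,2)R 6/7 ok · (3,3)R 7/8 ok · (3,4)R 6/7 ok · (3,5)R 5/6 ok
Row 4: (4,1)R 2/2 ok · (4,2)R 4/4 ok · (4,3)R 5/5 ok · (4,4)R 5/5 ok · (4,5)R 4/4 ok · (4,6)R 2/2 ok

(1,4), (2,1), (2,4)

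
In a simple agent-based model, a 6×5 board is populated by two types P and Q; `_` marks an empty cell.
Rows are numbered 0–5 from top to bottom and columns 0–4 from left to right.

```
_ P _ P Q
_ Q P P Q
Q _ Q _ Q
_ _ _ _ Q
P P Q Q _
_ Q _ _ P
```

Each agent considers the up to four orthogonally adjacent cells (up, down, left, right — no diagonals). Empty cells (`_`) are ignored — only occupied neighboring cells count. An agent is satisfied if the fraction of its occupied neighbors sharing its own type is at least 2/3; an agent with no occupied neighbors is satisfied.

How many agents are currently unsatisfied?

(0,1)P 0/1 not
(0,3)P 1/2 not
(0,4)Q 1/2 not
(1,1)Q 0/2 not
(1,2)P 1/3 not
(1,3)P 2/3 satisfied
(1,4)Q 2/3 satisfied
(2,0)Q 0/0 satisfied
(2,2)Q 0/1 not
(2,4)Q 2/2 satisfied
(3,4)Q 1/1 satisfied
(4,0)P 1/1 satisfied
(4,1)P 1/3 not
(4,2)Q 1/2 not
(4,3)Q 1/1 satisfied
(5,1)Q 0/1 not
(5,4)P 0/0 satisfied
Unsatisfied: (0,1), (0,3), (0,4), (1,1), (1,2), (2,2), (4,1), (4,2), (5,1) — 9 in total.

9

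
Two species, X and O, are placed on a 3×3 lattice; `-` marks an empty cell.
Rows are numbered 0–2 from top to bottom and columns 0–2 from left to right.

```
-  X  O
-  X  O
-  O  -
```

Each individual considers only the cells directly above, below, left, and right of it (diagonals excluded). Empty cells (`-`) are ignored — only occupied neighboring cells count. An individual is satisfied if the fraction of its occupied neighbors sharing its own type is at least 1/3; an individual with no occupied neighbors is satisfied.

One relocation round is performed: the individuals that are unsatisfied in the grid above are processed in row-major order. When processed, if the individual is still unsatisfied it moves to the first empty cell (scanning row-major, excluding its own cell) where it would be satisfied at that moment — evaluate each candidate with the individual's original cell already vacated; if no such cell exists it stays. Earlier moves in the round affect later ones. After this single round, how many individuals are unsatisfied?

Initially unsatisfied (in order): (2,1).
  (2,1) → (2,0).
Resulting grid:
- X O
- X O
O - -
All satisfied now.

0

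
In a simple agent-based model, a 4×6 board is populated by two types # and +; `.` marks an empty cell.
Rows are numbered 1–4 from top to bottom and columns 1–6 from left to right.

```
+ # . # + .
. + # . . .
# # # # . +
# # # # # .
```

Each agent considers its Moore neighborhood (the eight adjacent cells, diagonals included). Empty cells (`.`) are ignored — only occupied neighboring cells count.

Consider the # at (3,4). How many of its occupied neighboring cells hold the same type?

Occupied neighbors of (3,4): (2,3)=#, (3,3)=#, (4,3)=#, (4,4)=#, (4,5)=#.
Same type (#): 5 of 5.

5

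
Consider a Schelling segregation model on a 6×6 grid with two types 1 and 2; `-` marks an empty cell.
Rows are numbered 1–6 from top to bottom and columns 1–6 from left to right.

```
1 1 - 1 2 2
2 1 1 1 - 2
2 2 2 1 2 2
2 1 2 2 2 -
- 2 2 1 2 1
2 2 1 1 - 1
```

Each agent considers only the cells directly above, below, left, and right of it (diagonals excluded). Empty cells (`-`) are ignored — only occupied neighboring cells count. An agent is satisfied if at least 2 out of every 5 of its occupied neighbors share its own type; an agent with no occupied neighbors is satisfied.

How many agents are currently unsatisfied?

(1,1)1 1/2 ok
(1,2)1 2/2 ok
(1,4)1 1/2 ok
(1,5)2 1/2 ok
(1,6)2 2/2 ok
(2,1)2 1/3 unhappy
(2,2)1 2/4 ok
(2,3)1 2/3 ok
(2,4)1 3/3 ok
(2,6)2 2/2 ok
(3,1)2 3/3 ok
(3,2)2 2/4 ok
(3,3)2 2/4 ok
(3,4)1 1/4 unhappy
(3,5)2 2/3 ok
(3,6)2 2/2 ok
(4,1)2 1/2 ok
(4,2)1 0/4 unhappy
(4,3)2 3/4 ok
(4,4)2 2/4 ok
(4,5)2 3/3 ok
(5,2)2 2/3 ok
(5,3)2 2/4 ok
(5,4)1 1/4 unhappy
(5,5)2 1/3 unhappy
(5,6)1 1/2 ok
(6,1)2 1/1 ok
(6,2)2 2/3 ok
(6,3)1 1/3 unhappy
(6,4)1 2/2 ok
(6,6)1 1/1 ok
Unsatisfied: (2,1), (3,4), (4,2), (5,4), (5,5), (6,3) — 6 in total.

6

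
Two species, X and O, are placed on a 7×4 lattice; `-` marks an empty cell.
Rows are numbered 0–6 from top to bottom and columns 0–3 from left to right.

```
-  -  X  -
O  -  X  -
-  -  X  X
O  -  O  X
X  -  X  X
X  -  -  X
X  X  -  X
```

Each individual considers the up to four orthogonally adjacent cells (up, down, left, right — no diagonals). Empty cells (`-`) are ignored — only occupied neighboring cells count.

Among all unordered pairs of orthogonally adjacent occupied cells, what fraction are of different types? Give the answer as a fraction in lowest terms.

Scan each occupied cell's neighbors to the right and below so each pair is counted once.
From row 0: 0 unlike of 1 pairs (running 0/1).
From row 1: 0 unlike of 1 pairs (running 0/2).
From row 2: 1 unlike of 3 pairs (running 1/5).
From row 3: 3 unlike of 4 pairs (running 4/9).
From row 4: 0 unlike of 3 pairs (running 4/12).
From row 5: 0 unlike of 2 pairs (running 4/14).
From row 6: 0 unlike of 1 pairs (running 4/15).
Total adjacent occupied pairs: 15; unlike-type pairs: 4.
4/15 is already in lowest terms.

4/15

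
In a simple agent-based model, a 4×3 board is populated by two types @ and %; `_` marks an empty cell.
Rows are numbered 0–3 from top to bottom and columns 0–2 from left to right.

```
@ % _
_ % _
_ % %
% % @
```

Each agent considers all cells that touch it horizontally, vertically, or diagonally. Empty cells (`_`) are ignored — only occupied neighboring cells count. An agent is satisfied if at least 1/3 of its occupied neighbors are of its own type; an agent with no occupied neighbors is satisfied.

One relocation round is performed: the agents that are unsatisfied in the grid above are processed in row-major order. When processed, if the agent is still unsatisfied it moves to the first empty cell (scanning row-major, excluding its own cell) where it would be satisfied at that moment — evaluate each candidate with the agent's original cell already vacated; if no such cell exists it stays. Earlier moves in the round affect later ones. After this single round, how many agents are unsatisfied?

Initially unsatisfied (in order): (0,0), (3,2).
  (0,0): no empty cell satisfies it; stays.
  (3,2): no empty cell satisfies it; stays.
Resulting grid:
@ % _
_ % _
_ % %
% % @
Unsatisfied now: (0,0), (3,2).

2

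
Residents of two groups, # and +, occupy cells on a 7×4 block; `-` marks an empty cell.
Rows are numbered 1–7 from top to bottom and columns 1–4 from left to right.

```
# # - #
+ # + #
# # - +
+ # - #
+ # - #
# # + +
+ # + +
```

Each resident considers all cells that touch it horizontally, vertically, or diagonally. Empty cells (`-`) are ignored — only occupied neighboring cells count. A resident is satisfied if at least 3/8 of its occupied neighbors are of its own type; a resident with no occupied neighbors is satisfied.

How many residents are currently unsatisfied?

8

(1,1)# 2/3 satisfied
(1,2)# 2/4 satisfied
(1,4)# 1/2 satisfied
(2,1)+ 0/5 not
(2,2)# 4/6 satisfied
(2,3)+ 1/6 not
(2,4)# 1/3 not
(3,1)# 3/5 satisfied
(3,2)# 3/6 satisfied
(3,4)+ 1/3 not
(4,1)+ 1/5 not
(4,2)# 3/5 satisfied
(4,4)# 1/2 satisfied
(5,1)+ 1/5 not
(5,2)# 3/6 satisfied
(5,4)# 1/3 not
(6,1)# 3/5 satisfied
(6,2)# 3/7 satisfied
(6,3)+ 3/7 satisfied
(6,4)+ 3/4 satisfied
(7,1)+ 0/3 not
(7,2)# 2/5 satisfied
(7,3)+ 3/5 satisfied
(7,4)+ 3/3 satisfied
Unsatisfied: (2,1), (2,3), (2,4), (3,4), (4,1), (5,1), (5,4), (7,1) — 8 in total.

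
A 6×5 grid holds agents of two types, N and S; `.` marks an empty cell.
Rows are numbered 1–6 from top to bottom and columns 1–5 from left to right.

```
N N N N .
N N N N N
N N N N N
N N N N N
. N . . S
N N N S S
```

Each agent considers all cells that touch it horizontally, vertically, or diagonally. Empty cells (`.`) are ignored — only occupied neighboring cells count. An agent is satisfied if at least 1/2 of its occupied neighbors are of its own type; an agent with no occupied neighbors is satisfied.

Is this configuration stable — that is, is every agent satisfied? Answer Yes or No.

Yes

Row 1: (1,1)N 3/3 ✓ · (1,2)N 5/5 ✓ · (1,3)N 5/5 ✓ · (1,4)N 4/4 ✓
Row 2: (2,1)N 5/5 ✓ · (2,2)N 8/8 ✓ · (2,3)N 8/8 ✓ · (2,4)N 7/7 ✓ · (2,5)N 4/4 ✓
Row 3: (3,1)N 5/5 ✓ · (3,2)N 8/8 ✓ · (3,3)N 8/8 ✓ · (3,4)N 8/8 ✓ · (3,5)N 5/5 ✓
Row 4: (4,1)N 4/4 ✓ · (4,2)N 6/6 ✓ · (4,3)N 6/6 ✓ · (4,4)N 5/6 ✓ · (4,5)N 3/4 ✓
Row 5: (5,2)N 6/6 ✓ · (5,5)S 2/4 ✓
Row 6: (6,1)N 2/2 ✓ · (6,2)N 3/3 ✓ · (6,3)N 2/3 ✓ · (6,4)S 2/3 ✓ · (6,5)S 2/2 ✓
All meet the threshold, so the configuration is stable.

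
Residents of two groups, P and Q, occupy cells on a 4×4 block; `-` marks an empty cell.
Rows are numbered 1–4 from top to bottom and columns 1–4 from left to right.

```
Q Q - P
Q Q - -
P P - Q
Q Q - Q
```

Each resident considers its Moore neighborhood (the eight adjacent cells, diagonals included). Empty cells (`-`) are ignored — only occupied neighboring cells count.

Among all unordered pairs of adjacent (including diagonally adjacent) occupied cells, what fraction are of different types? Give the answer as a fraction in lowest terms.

8/17

Scan each occupied cell's neighbors to the right and below (and the two forward diagonals) so each pair is counted once.
From row 1: 0 unlike of 5 pairs (running 0/5).
From row 2: 4 unlike of 5 pairs (running 4/10).
From row 3: 4 unlike of 6 pairs (running 8/16).
From row 4: 0 unlike of 1 pairs (running 8/17).
Total adjacent occupied pairs: 17; unlike-type pairs: 8.
8/17 is already in lowest terms.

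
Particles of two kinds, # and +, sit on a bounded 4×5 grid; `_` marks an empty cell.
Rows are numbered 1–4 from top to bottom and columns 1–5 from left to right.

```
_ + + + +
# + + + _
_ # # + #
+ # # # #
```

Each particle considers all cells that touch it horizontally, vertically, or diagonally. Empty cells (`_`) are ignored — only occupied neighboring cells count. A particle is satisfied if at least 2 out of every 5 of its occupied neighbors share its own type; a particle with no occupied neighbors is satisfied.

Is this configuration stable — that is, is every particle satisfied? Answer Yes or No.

Row 1: (1,2)+ 3/4 ✓ · (1,3)+ 5/5 ✓ · (1,4)+ 4/4 ✓ · (1,5)+ 2/2 ✓
Row 2: (2,1)# 1/3 ✗ · (2,2)+ 3/6 ✓ · (2,3)+ 6/8 ✓ · (2,4)+ 5/7 ✓
Row 3: (3,2)# 4/7 ✓ · (3,3)# 4/8 ✓ · (3,4)+ 2/7 ✗ · (3,5)# 2/4 ✓
Row 4: (4,1)+ 0/2 ✗ · (4,2)# 3/4 ✓ · (4,3)# 4/5 ✓ · (4,4)# 4/5 ✓ · (4,5)# 2/3 ✓
For instance (2,1) has only 1/3 same-type neighbors, below 2/5.

No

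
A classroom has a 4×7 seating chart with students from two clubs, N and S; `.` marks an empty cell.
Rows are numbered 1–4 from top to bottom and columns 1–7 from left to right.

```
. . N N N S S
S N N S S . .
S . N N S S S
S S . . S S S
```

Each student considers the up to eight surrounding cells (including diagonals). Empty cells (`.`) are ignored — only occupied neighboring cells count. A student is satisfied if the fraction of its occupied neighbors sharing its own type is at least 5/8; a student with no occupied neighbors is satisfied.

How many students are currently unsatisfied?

8

Row 1: (1,3)N 3/4 satisfied · (1,4)N 3/5 not · (1,5)N 1/4 not · (1,6)S 2/3 satisfied · (1,7)S 1/1 satisfied
Row 2: (2,1)S 1/2 not · (2,2)N 3/5 not · (2,3)N 5/6 satisfied · (2,4)S 2/8 not · (2,5)S 4/7 not
Row 3: (3,1)S 3/4 satisfied · (3,3)N 3/5 not · (3,4)N 2/6 not · (3,5)S 5/6 satisfied · (3,6)S 6/6 satisfied · (3,7)S 3/3 satisfied
Row 4: (4,1)S 2/2 satisfied · (4,2)S 2/3 satisfied · (4,5)S 3/4 satisfied · (4,6)S 5/5 satisfied · (4,7)S 3/3 satisfied
Unsatisfied: (1,4), (1,5), (2,1), (2,2), (2,4), (2,5), (3,3), (3,4) — 8 in total.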